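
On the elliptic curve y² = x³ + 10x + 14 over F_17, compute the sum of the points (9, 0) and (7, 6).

(9, 0) + (7, 6). λ = (6 - 0)/(7 - 9) ≡ 6/15 mod 17. 15⁻¹ ≡ 8 (mod 17) since 15·8 = 120 ≡ 1, so λ ≡ 14.
  x = λ² - 9 - 7 = 196 - 16 ≡ 10; y = λ·(9 - 10) - 0 ≡ 3. → (10, 3)

(10, 3)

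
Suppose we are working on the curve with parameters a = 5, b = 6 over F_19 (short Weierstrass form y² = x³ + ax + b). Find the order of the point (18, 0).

2

2P: (18, 0) + (18, 0): same x and y₁ ≡ -y₂, so the sum is 𝒪.
2P = 𝒪, so the order is 2.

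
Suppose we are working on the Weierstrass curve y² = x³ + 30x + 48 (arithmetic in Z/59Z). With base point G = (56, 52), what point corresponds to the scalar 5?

(55, 49)

Repeated addition: build up to 5G.
2G: tangent at (56, 52): λ = (3·56² + 30)/(2·52) ≡ 57/45. 45⁻¹ ≡ 21 (mod 59) since 45·21 = 945 ≡ 1, so λ ≡ 57·21 ≡ 17.
  x = λ² - 56 - 56 = 289 - 112 ≡ 0; y = λ·(56 - 0) - 52 ≡ 15. → (0, 15)
3G: (0, 15) + (56, 52). λ = (52 - 15)/(56 - 0) ≡ 37/56 mod 59. 56⁻¹ ≡ 39 (mod 59) since 56·39 = 2184 ≡ 1, so λ ≡ 27.
  x = λ² - 0 - 56 = 729 - 56 ≡ 24; y = λ·(0 - 24) - 15 ≡ 45. → (24, 45)
4G: (24, 45) + (56, 52). λ = (52 - 45)/(56 - 24) ≡ 7/32 mod 59. 32⁻¹ ≡ 24 (mod 59), so λ ≡ 50.
  x = λ² - 24 - 56 = 2500 - 80 ≡ 1; y = λ·(24 - 1) - 45 ≡ 43. → (1, 43)
5G: (1, 43) + (56, 52). λ = (52 - 43)/(56 - 1) ≡ 9/55 mod 59. 55⁻¹ ≡ 44 (mod 59), so λ ≡ 42.
  x = λ² - 1 - 56 = 1764 - 57 ≡ 55; y = λ·(1 - 55) - 43 ≡ 49. → (55, 49)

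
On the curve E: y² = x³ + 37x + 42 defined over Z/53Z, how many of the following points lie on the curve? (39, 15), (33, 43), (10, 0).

(39, 15): 15² ≡ 13, rhs ≡ 13 → on.
(33, 43): 43² ≡ 47, rhs ≡ 47 → on.
(10, 0): 0² ≡ 0, rhs ≡ 34 → off.

2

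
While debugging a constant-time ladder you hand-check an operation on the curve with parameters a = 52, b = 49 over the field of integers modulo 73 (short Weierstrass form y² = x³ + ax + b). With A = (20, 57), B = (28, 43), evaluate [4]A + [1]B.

First 4A:
Double-and-add on 4 = (100)₂. Start with A = (20, 57) for the leading 1-bit.
double: tangent at (20, 57): λ = (3·20² + 52)/(2·57) ≡ 11/41. 41⁻¹ ≡ 57 (mod 73), so λ ≡ 11·57 ≡ 43.
  x = λ² - 20 - 20 = 1849 - 40 ≡ 57; y = λ·(20 - 57) - 57 ≡ 31. → (57, 31)
double: tangent at (57, 31): λ = (3·57² + 52)/(2·31) ≡ 17/62. 62⁻¹ ≡ 53 (mod 73), so λ ≡ 17·53 ≡ 25.
  x = λ² - 57 - 57 = 625 - 114 ≡ 0; y = λ·(57 - 0) - 31 ≡ 7. → (0, 7)
4A = (0, 7).
Finally 4A + B:
(0, 7) + (28, 43). λ = (43 - 7)/(28 - 0) ≡ 36/28 mod 73. 28⁻¹ ≡ 60 (mod 73), so λ ≡ 43.
  x = λ² - 0 - 28 = 1849 - 28 ≡ 69; y = λ·(0 - 69) - 7 ≡ 19. → (69, 19)

(69, 19)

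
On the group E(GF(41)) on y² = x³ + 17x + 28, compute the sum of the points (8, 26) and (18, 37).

(24, 22)

(8, 26) + (18, 37). λ = (37 - 26)/(18 - 8) ≡ 11/10 mod 41. 10⁻¹ ≡ 37 (mod 41) since 10·37 = 370 ≡ 1, so λ ≡ 38.
  x = λ² - 8 - 18 = 1444 - 26 ≡ 24; y = λ·(8 - 24) - 26 ≡ 22. → (24, 22)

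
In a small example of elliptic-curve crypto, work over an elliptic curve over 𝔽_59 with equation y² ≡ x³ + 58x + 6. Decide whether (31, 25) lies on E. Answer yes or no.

no

y² = 25² ≡ 35; x³ + 58x + 6 = 31595 ≡ 30 (mod 59). 35 ≠ 30.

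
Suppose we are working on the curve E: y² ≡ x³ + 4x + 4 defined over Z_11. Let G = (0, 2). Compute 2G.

tangent at (0, 2): λ = (3·0² + 4)/(2·2) ≡ 4/4. 4⁻¹ ≡ 3 (mod 11), so λ ≡ 4·3 ≡ 1.
  x = λ² - 0 - 0 = 1 - 0 ≡ 1; y = λ·(0 - 1) - 2 ≡ 8. → (1, 8)

(1, 8)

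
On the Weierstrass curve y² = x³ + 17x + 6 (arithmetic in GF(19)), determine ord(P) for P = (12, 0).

2P: (12, 0) + (12, 0): same x and y₁ ≡ -y₂, so the sum is O.
2P = O, so the order is 2.

2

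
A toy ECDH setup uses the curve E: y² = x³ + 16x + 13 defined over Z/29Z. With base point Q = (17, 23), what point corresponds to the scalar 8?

(17, 23)

Repeated addition: build up to 8Q.
2Q: tangent at (17, 23): λ = (3·17² + 16)/(2·23) ≡ 13/17. 17⁻¹ ≡ 12 (mod 29), so λ ≡ 13·12 ≡ 11.
  x = λ² - 17 - 17 = 121 - 34 ≡ 0; y = λ·(17 - 0) - 23 ≡ 19. → (0, 19)
3Q: (0, 19) + (17, 23). λ = (23 - 19)/(17 - 0) ≡ 4/17 mod 29. 17⁻¹ ≡ 12 (mod 29) since 17·12 = 204 ≡ 1, so λ ≡ 19.
  x = λ² - 0 - 17 = 361 - 17 ≡ 25; y = λ·(0 - 25) - 19 ≡ 28. → (25, 28)
4Q: (25, 28) + (17, 23). λ = (23 - 28)/(17 - 25) ≡ 24/21 mod 29. 21⁻¹ ≡ 18 (mod 29), so λ ≡ 26.
  x = λ² - 25 - 17 = 676 - 42 ≡ 25; y = λ·(25 - 25) - 28 ≡ 1. → (25, 1)
5Q: (25, 1) + (17, 23). λ = (23 - 1)/(17 - 25) ≡ 22/21 mod 29. 21⁻¹ ≡ 18 (mod 29), so λ ≡ 19.
  x = λ² - 25 - 17 = 361 - 42 ≡ 0; y = λ·(25 - 0) - 1 ≡ 10. → (0, 10)
6Q: (0, 10) + (17, 23). λ = (23 - 10)/(17 - 0) ≡ 13/17 mod 29. 17⁻¹ ≡ 12 (mod 29) since 17·12 = 204 ≡ 1, so λ ≡ 11.
  x = λ² - 0 - 17 = 121 - 17 ≡ 17; y = λ·(0 - 17) - 10 ≡ 6. → (17, 6)
7Q: (17, 6) + (17, 23): same x and y₁ ≡ -y₂, so the sum is O.
8Q: O + (17, 23) = (17, 23) (identity).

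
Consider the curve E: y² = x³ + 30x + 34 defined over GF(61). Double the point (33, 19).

tangent at (33, 19): λ = (3·33² + 30)/(2·19) ≡ 3/38. 38⁻¹ ≡ 53 (mod 61), so λ ≡ 3·53 ≡ 37.
  x = λ² - 33 - 33 = 1369 - 66 ≡ 22; y = λ·(33 - 22) - 19 ≡ 22. → (22, 22)

(22, 22)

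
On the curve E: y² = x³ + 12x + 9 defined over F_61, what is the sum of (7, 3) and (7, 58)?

O

The two points share x = 7 and their y-coordinates satisfy 3 + 58 ≡ 0 (mod 61), so they are inverses. Their sum is ∞.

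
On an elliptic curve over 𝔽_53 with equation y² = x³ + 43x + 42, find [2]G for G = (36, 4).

tangent at (36, 4): λ = (3·36² + 43)/(2·4) ≡ 9/8. 8⁻¹ ≡ 20 (mod 53), so λ ≡ 9·20 ≡ 21.
  x = λ² - 36 - 36 = 441 - 72 ≡ 51; y = λ·(36 - 51) - 4 ≡ 52. → (51, 52)

(51, 52)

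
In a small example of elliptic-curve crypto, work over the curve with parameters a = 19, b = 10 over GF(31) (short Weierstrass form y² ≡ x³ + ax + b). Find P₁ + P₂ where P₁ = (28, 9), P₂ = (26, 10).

(16, 16)

(28, 9) + (26, 10). λ = (10 - 9)/(26 - 28) ≡ 1/29 mod 31. 29⁻¹ ≡ 15 (mod 31), so λ ≡ 15.
  x = λ² - 28 - 26 = 225 - 54 ≡ 16; y = λ·(28 - 16) - 9 ≡ 16. → (16, 16)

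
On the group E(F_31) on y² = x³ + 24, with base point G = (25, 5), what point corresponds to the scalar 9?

(13, 12)

Double-and-add on 9 = (1001)₂. Start with G = (25, 5) for the leading 1-bit.
double: tangent at (25, 5): λ = (3·25² + 0)/(2·5) ≡ 15/10. 10⁻¹ ≡ 28 (mod 31) since 10·28 = 280 ≡ 1, so λ ≡ 15·28 ≡ 17.
  x = λ² - 25 - 25 = 289 - 50 ≡ 22; y = λ·(25 - 22) - 5 ≡ 15. → (22, 15)
double: tangent at (22, 15): λ = (3·22² + 0)/(2·15) ≡ 26/30. 30⁻¹ ≡ 30 (mod 31) since 30·30 = 900 ≡ 1, so λ ≡ 26·30 ≡ 5.
  x = λ² - 22 - 22 = 25 - 44 ≡ 12; y = λ·(22 - 12) - 15 ≡ 4. → (12, 4)
double: tangent at (12, 4): λ = (3·12² + 0)/(2·4) ≡ 29/8. 8⁻¹ ≡ 4 (mod 31) since 8·4 = 32 ≡ 1, so λ ≡ 29·4 ≡ 23.
  x = λ² - 12 - 12 = 529 - 24 ≡ 9; y = λ·(12 - 9) - 4 ≡ 3. → (9, 3)
add G: (9, 3) + (25, 5). λ = (5 - 3)/(25 - 9) ≡ 2/16 mod 31. 16⁻¹ ≡ 2 (mod 31) since 16·2 = 32 ≡ 1, so λ ≡ 4.
  x = λ² - 9 - 25 = 16 - 34 ≡ 13; y = λ·(9 - 13) - 3 ≡ 12. → (13, 12)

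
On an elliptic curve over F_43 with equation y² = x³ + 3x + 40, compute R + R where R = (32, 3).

tangent at (32, 3): λ = (3·32² + 3)/(2·3) ≡ 22/6. 6⁻¹ ≡ 36 (mod 43), so λ ≡ 22·36 ≡ 18.
  x = λ² - 32 - 32 = 324 - 64 ≡ 2; y = λ·(32 - 2) - 3 ≡ 21. → (2, 21)

(2, 21)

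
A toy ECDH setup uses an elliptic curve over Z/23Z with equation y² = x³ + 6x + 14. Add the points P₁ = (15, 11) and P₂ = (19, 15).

(15, 11) + (19, 15). λ = (15 - 11)/(19 - 15) ≡ 4/4 mod 23. 4⁻¹ ≡ 6 (mod 23) since 4·6 = 24 ≡ 1, so λ ≡ 1.
  x = λ² - 15 - 19 = 1 - 34 ≡ 13; y = λ·(15 - 13) - 11 ≡ 14. → (13, 14)

(13, 14)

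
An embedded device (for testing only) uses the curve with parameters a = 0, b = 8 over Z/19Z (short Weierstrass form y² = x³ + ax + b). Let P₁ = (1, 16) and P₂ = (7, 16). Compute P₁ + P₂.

(11, 3)

(1, 16) + (7, 16). λ = (16 - 16)/(7 - 1) ≡ 0/6 mod 19. 6⁻¹ ≡ 16 (mod 19), so λ ≡ 0.
  x = λ² - 1 - 7 = 0 - 8 ≡ 11; y = λ·(1 - 11) - 16 ≡ 3. → (11, 3)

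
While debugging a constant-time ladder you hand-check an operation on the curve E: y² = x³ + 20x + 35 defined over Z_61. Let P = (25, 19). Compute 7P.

(6, 26)

Double-and-add on 7 = (111)₂. Start with P = (25, 19) for the leading 1-bit.
double: tangent at (25, 19): λ = (3·25² + 20)/(2·19) ≡ 4/38. 38⁻¹ ≡ 53 (mod 61) since 38·53 = 2014 ≡ 1, so λ ≡ 4·53 ≡ 29.
  x = λ² - 25 - 25 = 841 - 50 ≡ 59; y = λ·(25 - 59) - 19 ≡ 32. → (59, 32)
add P: (59, 32) + (25, 19). λ = (19 - 32)/(25 - 59) ≡ 48/27 mod 61. 27⁻¹ ≡ 52 (mod 61) since 27·52 = 1404 ≡ 1, so λ ≡ 56.
  x = λ² - 59 - 25 = 3136 - 84 ≡ 2; y = λ·(59 - 2) - 32 ≡ 49. → (2, 49)
double: tangent at (2, 49): λ = (3·2² + 20)/(2·49) ≡ 32/37. 37⁻¹ ≡ 33 (mod 61) since 37·33 = 1221 ≡ 1, so λ ≡ 32·33 ≡ 19.
  x = λ² - 2 - 2 = 361 - 4 ≡ 52; y = λ·(2 - 52) - 49 ≡ 38. → (52, 38)
add P: (52, 38) + (25, 19). λ = (19 - 38)/(25 - 52) ≡ 42/34 mod 61. 34⁻¹ ≡ 9 (mod 61) since 34·9 = 306 ≡ 1, so λ ≡ 12.
  x = λ² - 52 - 25 = 144 - 77 ≡ 6; y = λ·(52 - 6) - 38 ≡ 26. → (6, 26)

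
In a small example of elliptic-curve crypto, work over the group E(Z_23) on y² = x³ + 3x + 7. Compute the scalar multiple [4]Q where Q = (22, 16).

(21, 19)

Double-and-add on 4 = (100)₂. Start with Q = (22, 16) for the leading 1-bit.
double: tangent at (22, 16): λ = (3·22² + 3)/(2·16) ≡ 6/9. 9⁻¹ ≡ 18 (mod 23) since 9·18 = 162 ≡ 1, so λ ≡ 6·18 ≡ 16.
  x = λ² - 22 - 22 = 256 - 44 ≡ 5; y = λ·(22 - 5) - 16 ≡ 3. → (5, 3)
double: tangent at (5, 3): λ = (3·5² + 3)/(2·3) ≡ 9/6. 6⁻¹ ≡ 4 (mod 23), so λ ≡ 9·4 ≡ 13.
  x = λ² - 5 - 5 = 169 - 10 ≡ 21; y = λ·(5 - 21) - 3 ≡ 19. → (21, 19)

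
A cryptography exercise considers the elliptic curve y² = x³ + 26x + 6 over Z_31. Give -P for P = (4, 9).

(4, 22)

-(4, 9) = (4, -9 mod 31) = (4, 22).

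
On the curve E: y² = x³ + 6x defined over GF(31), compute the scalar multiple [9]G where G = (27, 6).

Repeated addition: build up to 9G.
2G: tangent at (27, 6): λ = (3·27² + 6)/(2·6) ≡ 23/12. 12⁻¹ ≡ 13 (mod 31), so λ ≡ 23·13 ≡ 20.
  x = λ² - 27 - 27 = 400 - 54 ≡ 5; y = λ·(27 - 5) - 6 ≡ 0. → (5, 0)
3G: (5, 0) + (27, 6). λ = (6 - 0)/(27 - 5) ≡ 6/22 mod 31. 22⁻¹ ≡ 24 (mod 31) since 22·24 = 528 ≡ 1, so λ ≡ 20.
  x = λ² - 5 - 27 = 400 - 32 ≡ 27; y = λ·(5 - 27) - 0 ≡ 25. → (27, 25)
4G: (27, 25) + (27, 6): same x and y₁ ≡ -y₂, so the sum is O.
5G: O + (27, 6) = (27, 6) (identity).
6G: tangent at (27, 6): λ = (3·27² + 6)/(2·6) ≡ 23/12. 12⁻¹ ≡ 13 (mod 31) since 12·13 = 156 ≡ 1, so λ ≡ 23·13 ≡ 20.
  x = λ² - 27 - 27 = 400 - 54 ≡ 5; y = λ·(27 - 5) - 6 ≡ 0. → (5, 0)
7G: (5, 0) + (27, 6). λ = (6 - 0)/(27 - 5) ≡ 6/22 mod 31. 22⁻¹ ≡ 24 (mod 31), so λ ≡ 20.
  x = λ² - 5 - 27 = 400 - 32 ≡ 27; y = λ·(5 - 27) - 0 ≡ 25. → (27, 25)
8G: (27, 25) + (27, 6): same x and y₁ ≡ -y₂, so the sum is O.
9G: O + (27, 6) = (27, 6) (identity).

(27, 6)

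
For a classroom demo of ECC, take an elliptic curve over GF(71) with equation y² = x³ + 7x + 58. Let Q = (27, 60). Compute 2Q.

tangent at (27, 60): λ = (3·27² + 7)/(2·60) ≡ 64/49. 49⁻¹ ≡ 29 (mod 71) since 49·29 = 1421 ≡ 1, so λ ≡ 64·29 ≡ 10.
  x = λ² - 27 - 27 = 100 - 54 ≡ 46; y = λ·(27 - 46) - 60 ≡ 34. → (46, 34)

(46, 34)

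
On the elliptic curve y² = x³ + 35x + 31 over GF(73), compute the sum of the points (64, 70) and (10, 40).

(64, 70) + (10, 40). λ = (40 - 70)/(10 - 64) ≡ 43/19 mod 73. 19⁻¹ ≡ 50 (mod 73), so λ ≡ 33.
  x = λ² - 64 - 10 = 1089 - 74 ≡ 66; y = λ·(64 - 66) - 70 ≡ 10. → (66, 10)

(66, 10)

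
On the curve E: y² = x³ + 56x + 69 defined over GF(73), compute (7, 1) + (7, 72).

The two points share x = 7 and their y-coordinates satisfy 1 + 72 ≡ 0 (mod 73), so they are inverses. Their sum is the point at infinity.

O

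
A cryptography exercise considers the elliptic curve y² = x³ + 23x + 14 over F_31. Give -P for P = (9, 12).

(9, 19)

-(9, 12) = (9, -12 mod 31) = (9, 19).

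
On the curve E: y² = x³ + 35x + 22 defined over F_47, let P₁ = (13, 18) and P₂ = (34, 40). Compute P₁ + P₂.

(6, 5)

(13, 18) + (34, 40). λ = (40 - 18)/(34 - 13) ≡ 22/21 mod 47. 21⁻¹ ≡ 9 (mod 47) since 21·9 = 189 ≡ 1, so λ ≡ 10.
  x = λ² - 13 - 34 = 100 - 47 ≡ 6; y = λ·(13 - 6) - 18 ≡ 5. → (6, 5)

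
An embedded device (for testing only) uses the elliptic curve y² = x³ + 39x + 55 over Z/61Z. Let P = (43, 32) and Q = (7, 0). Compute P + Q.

(2, 18)

(43, 32) + (7, 0). λ = (0 - 32)/(7 - 43) ≡ 29/25 mod 61. 25⁻¹ ≡ 22 (mod 61), so λ ≡ 28.
  x = λ² - 43 - 7 = 784 - 50 ≡ 2; y = λ·(43 - 2) - 32 ≡ 18. → (2, 18)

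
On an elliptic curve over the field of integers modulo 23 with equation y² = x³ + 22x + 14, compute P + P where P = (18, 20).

tangent at (18, 20): λ = (3·18² + 22)/(2·20) ≡ 5/17. 17⁻¹ ≡ 19 (mod 23) since 17·19 = 323 ≡ 1, so λ ≡ 5·19 ≡ 3.
  x = λ² - 18 - 18 = 9 - 36 ≡ 19; y = λ·(18 - 19) - 20 ≡ 0. → (19, 0)

(19, 0)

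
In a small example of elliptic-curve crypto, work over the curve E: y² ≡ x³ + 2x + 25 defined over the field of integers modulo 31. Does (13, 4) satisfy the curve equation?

yes

y² = 4² ≡ 16; x³ + 2x + 25 = 2248 ≡ 16 (mod 31). 16 = 16.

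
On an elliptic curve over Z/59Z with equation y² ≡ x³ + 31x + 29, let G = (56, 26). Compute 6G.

Repeated addition: build up to 6G.
2G: tangent at (56, 26): λ = (3·56² + 31)/(2·26) ≡ 58/52. 52⁻¹ ≡ 42 (mod 59) since 52·42 = 2184 ≡ 1, so λ ≡ 58·42 ≡ 17.
  x = λ² - 56 - 56 = 289 - 112 ≡ 0; y = λ·(56 - 0) - 26 ≡ 41. → (0, 41)
3G: (0, 41) + (56, 26). λ = (26 - 41)/(56 - 0) ≡ 44/56 mod 59. 56⁻¹ ≡ 39 (mod 59), so λ ≡ 5.
  x = λ² - 0 - 56 = 25 - 56 ≡ 28; y = λ·(0 - 28) - 41 ≡ 55. → (28, 55)
4G: (28, 55) + (56, 26). λ = (26 - 55)/(56 - 28) ≡ 30/28 mod 59. 28⁻¹ ≡ 19 (mod 59) since 28·19 = 532 ≡ 1, so λ ≡ 39.
  x = λ² - 28 - 56 = 1521 - 84 ≡ 21; y = λ·(28 - 21) - 55 ≡ 41. → (21, 41)
5G: (21, 41) + (56, 26). λ = (26 - 41)/(56 - 21) ≡ 44/35 mod 59. 35⁻¹ ≡ 27 (mod 59), so λ ≡ 8.
  x = λ² - 21 - 56 = 64 - 77 ≡ 46; y = λ·(21 - 46) - 41 ≡ 54. → (46, 54)
6G: (46, 54) + (56, 26). λ = (26 - 54)/(56 - 46) ≡ 31/10 mod 59. 10⁻¹ ≡ 6 (mod 59), so λ ≡ 9.
  x = λ² - 46 - 56 = 81 - 102 ≡ 38; y = λ·(46 - 38) - 54 ≡ 18. → (38, 18)

(38, 18)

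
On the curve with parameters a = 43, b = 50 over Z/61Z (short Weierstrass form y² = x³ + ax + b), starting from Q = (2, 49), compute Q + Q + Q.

(36, 8)

Repeated addition: build up to 3Q.
2Q: tangent at (2, 49): λ = (3·2² + 43)/(2·49) ≡ 55/37. 37⁻¹ ≡ 33 (mod 61), so λ ≡ 55·33 ≡ 46.
  x = λ² - 2 - 2 = 2116 - 4 ≡ 38; y = λ·(2 - 38) - 49 ≡ 3. → (38, 3)
3Q: (38, 3) + (2, 49). λ = (49 - 3)/(2 - 38) ≡ 46/25 mod 61. 25⁻¹ ≡ 22 (mod 61) since 25·22 = 550 ≡ 1, so λ ≡ 36.
  x = λ² - 38 - 2 = 1296 - 40 ≡ 36; y = λ·(38 - 36) - 3 ≡ 8. → (36, 8)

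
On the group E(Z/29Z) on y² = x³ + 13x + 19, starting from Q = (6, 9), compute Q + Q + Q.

(2, 16)

Repeated addition: build up to 3Q.
2Q: tangent at (6, 9): λ = (3·6² + 13)/(2·9) ≡ 5/18. 18⁻¹ ≡ 21 (mod 29), so λ ≡ 5·21 ≡ 18.
  x = λ² - 6 - 6 = 324 - 12 ≡ 22; y = λ·(6 - 22) - 9 ≡ 22. → (22, 22)
3Q: (22, 22) + (6, 9). λ = (9 - 22)/(6 - 22) ≡ 16/13 mod 29. 13⁻¹ ≡ 9 (mod 29), so λ ≡ 28.
  x = λ² - 22 - 6 = 784 - 28 ≡ 2; y = λ·(22 - 2) - 22 ≡ 16. → (2, 16)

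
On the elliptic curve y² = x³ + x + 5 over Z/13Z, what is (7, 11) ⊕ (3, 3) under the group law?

(7, 2)

(7, 11) + (3, 3). λ = (3 - 11)/(3 - 7) ≡ 5/9 mod 13. 9⁻¹ ≡ 3 (mod 13), so λ ≡ 2.
  x = λ² - 7 - 3 = 4 - 10 ≡ 7; y = λ·(7 - 7) - 11 ≡ 2. → (7, 2)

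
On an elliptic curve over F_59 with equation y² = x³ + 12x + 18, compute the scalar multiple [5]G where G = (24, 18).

Repeated addition: build up to 5G.
2G: tangent at (24, 18): λ = (3·24² + 12)/(2·18) ≡ 29/36. 36⁻¹ ≡ 41 (mod 59) since 36·41 = 1476 ≡ 1, so λ ≡ 29·41 ≡ 9.
  x = λ² - 24 - 24 = 81 - 48 ≡ 33; y = λ·(24 - 33) - 18 ≡ 19. → (33, 19)
3G: (33, 19) + (24, 18). λ = (18 - 19)/(24 - 33) ≡ 58/50 mod 59. 50⁻¹ ≡ 13 (mod 59), so λ ≡ 46.
  x = λ² - 33 - 24 = 2116 - 57 ≡ 53; y = λ·(33 - 53) - 19 ≡ 5. → (53, 5)
4G: (53, 5) + (24, 18). λ = (18 - 5)/(24 - 53) ≡ 13/30 mod 59. 30⁻¹ ≡ 2 (mod 59), so λ ≡ 26.
  x = λ² - 53 - 24 = 676 - 77 ≡ 9; y = λ·(53 - 9) - 5 ≡ 18. → (9, 18)
5G: (9, 18) + (24, 18). λ = (18 - 18)/(24 - 9) ≡ 0/15 mod 59. 15⁻¹ ≡ 4 (mod 59) since 15·4 = 60 ≡ 1, so λ ≡ 0.
  x = λ² - 9 - 24 = 0 - 33 ≡ 26; y = λ·(9 - 26) - 18 ≡ 41. → (26, 41)

(26, 41)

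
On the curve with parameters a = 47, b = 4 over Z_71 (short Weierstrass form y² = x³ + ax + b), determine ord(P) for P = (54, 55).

8

2P: tangent at (54, 55): λ = (3·54² + 47)/(2·55) ≡ 62/39. 39⁻¹ ≡ 51 (mod 71) since 39·51 = 1989 ≡ 1, so λ ≡ 62·51 ≡ 38.
  x = λ² - 54 - 54 = 1444 - 108 ≡ 58; y = λ·(54 - 58) - 55 ≡ 6. → (58, 6)
3P: (58, 6) + (54, 55). λ = (55 - 6)/(54 - 58) ≡ 49/67 mod 71. 67⁻¹ ≡ 53 (mod 71), so λ ≡ 41.
  x = λ² - 58 - 54 = 1681 - 112 ≡ 7; y = λ·(58 - 7) - 6 ≡ 26. → (7, 26)
4P: (7, 26) + (54, 55). λ = (55 - 26)/(54 - 7) ≡ 29/47 mod 71. 47⁻¹ ≡ 68 (mod 71), so λ ≡ 55.
  x = λ² - 7 - 54 = 3025 - 61 ≡ 53; y = λ·(7 - 53) - 26 ≡ 0. → (53, 0)
5P: (53, 0) + (54, 55). λ = (55 - 0)/(54 - 53) ≡ 55/1 mod 71. 1⁻¹ ≡ 1 (mod 71) since 1·1 = 1 ≡ 1, so λ ≡ 55.
  x = λ² - 53 - 54 = 3025 - 107 ≡ 7; y = λ·(53 - 7) - 0 ≡ 45. → (7, 45)
6P: (7, 45) + (54, 55). λ = (55 - 45)/(54 - 7) ≡ 10/47 mod 71. 47⁻¹ ≡ 68 (mod 71), so λ ≡ 41.
  x = λ² - 7 - 54 = 1681 - 61 ≡ 58; y = λ·(7 - 58) - 45 ≡ 65. → (58, 65)
7P: (58, 65) + (54, 55). λ = (55 - 65)/(54 - 58) ≡ 61/67 mod 71. 67⁻¹ ≡ 53 (mod 71), so λ ≡ 38.
  x = λ² - 58 - 54 = 1444 - 112 ≡ 54; y = λ·(58 - 54) - 65 ≡ 16. → (54, 16)
8P: (54, 16) + (54, 55): same x and y₁ ≡ -y₂, so the sum is O.
8P = O, so the order is 8.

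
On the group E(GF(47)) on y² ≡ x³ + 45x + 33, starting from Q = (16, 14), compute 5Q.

(35, 31)

Repeated addition: build up to 5Q.
2Q: tangent at (16, 14): λ = (3·16² + 45)/(2·14) ≡ 14/28. 28⁻¹ ≡ 42 (mod 47) since 28·42 = 1176 ≡ 1, so λ ≡ 14·42 ≡ 24.
  x = λ² - 16 - 16 = 576 - 32 ≡ 27; y = λ·(16 - 27) - 14 ≡ 4. → (27, 4)
3Q: (27, 4) + (16, 14). λ = (14 - 4)/(16 - 27) ≡ 10/36 mod 47. 36⁻¹ ≡ 17 (mod 47) since 36·17 = 612 ≡ 1, so λ ≡ 29.
  x = λ² - 27 - 16 = 841 - 43 ≡ 46; y = λ·(27 - 46) - 4 ≡ 9. → (46, 9)
4Q: (46, 9) + (16, 14). λ = (14 - 9)/(16 - 46) ≡ 5/17 mod 47. 17⁻¹ ≡ 36 (mod 47), so λ ≡ 39.
  x = λ² - 46 - 16 = 1521 - 62 ≡ 2; y = λ·(46 - 2) - 9 ≡ 15. → (2, 15)
5Q: (2, 15) + (16, 14). λ = (14 - 15)/(16 - 2) ≡ 46/14 mod 47. 14⁻¹ ≡ 37 (mod 47), so λ ≡ 10.
  x = λ² - 2 - 16 = 100 - 18 ≡ 35; y = λ·(2 - 35) - 15 ≡ 31. → (35, 31)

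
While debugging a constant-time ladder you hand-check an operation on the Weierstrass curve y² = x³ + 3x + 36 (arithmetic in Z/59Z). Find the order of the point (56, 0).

2

2P: (56, 0) + (56, 0): same x and y₁ ≡ -y₂, so the sum is the point at infinity.
2P = the point at infinity, so the order is 2.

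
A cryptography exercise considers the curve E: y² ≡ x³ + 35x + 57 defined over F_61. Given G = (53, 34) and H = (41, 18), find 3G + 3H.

(56, 1)

First 3G:
Repeated addition: build up to 3G.
2G: tangent at (53, 34): λ = (3·53² + 35)/(2·34) ≡ 44/7. 7⁻¹ ≡ 35 (mod 61), so λ ≡ 44·35 ≡ 15.
  x = λ² - 53 - 53 = 225 - 106 ≡ 58; y = λ·(53 - 58) - 34 ≡ 13. → (58, 13)
3G: (58, 13) + (53, 34). λ = (34 - 13)/(53 - 58) ≡ 21/56 mod 61. 56⁻¹ ≡ 12 (mod 61), so λ ≡ 8.
  x = λ² - 58 - 53 = 64 - 111 ≡ 14; y = λ·(58 - 14) - 13 ≡ 34. → (14, 34)
3G = (14, 34).
Next 3H:
Repeated addition: build up to 3H.
2H: tangent at (41, 18): λ = (3·41² + 35)/(2·18) ≡ 15/36. 36⁻¹ ≡ 39 (mod 61), so λ ≡ 15·39 ≡ 36.
  x = λ² - 41 - 41 = 1296 - 82 ≡ 55; y = λ·(41 - 55) - 18 ≡ 27. → (55, 27)
3H: (55, 27) + (41, 18). λ = (18 - 27)/(41 - 55) ≡ 52/47 mod 61. 47⁻¹ ≡ 13 (mod 61), so λ ≡ 5.
  x = λ² - 55 - 41 = 25 - 96 ≡ 51; y = λ·(55 - 51) - 27 ≡ 54. → (51, 54)
3H = (51, 54).
Finally 3G + 3H:
(14, 34) + (51, 54). λ = (54 - 34)/(51 - 14) ≡ 20/37 mod 61. 37⁻¹ ≡ 33 (mod 61), so λ ≡ 50.
  x = λ² - 14 - 51 = 2500 - 65 ≡ 56; y = λ·(14 - 56) - 34 ≡ 1. → (56, 1)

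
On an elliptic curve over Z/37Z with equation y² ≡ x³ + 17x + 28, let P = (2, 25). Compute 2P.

(29, 3)

tangent at (2, 25): λ = (3·2² + 17)/(2·25) ≡ 29/13. 13⁻¹ ≡ 20 (mod 37) since 13·20 = 260 ≡ 1, so λ ≡ 29·20 ≡ 25.
  x = λ² - 2 - 2 = 625 - 4 ≡ 29; y = λ·(2 - 29) - 25 ≡ 3. → (29, 3)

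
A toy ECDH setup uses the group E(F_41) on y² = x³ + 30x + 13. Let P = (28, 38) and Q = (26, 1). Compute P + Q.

(28, 38) + (26, 1). λ = (1 - 38)/(26 - 28) ≡ 4/39 mod 41. 39⁻¹ ≡ 20 (mod 41) since 39·20 = 780 ≡ 1, so λ ≡ 39.
  x = λ² - 28 - 26 = 1521 - 54 ≡ 32; y = λ·(28 - 32) - 38 ≡ 11. → (32, 11)

(32, 11)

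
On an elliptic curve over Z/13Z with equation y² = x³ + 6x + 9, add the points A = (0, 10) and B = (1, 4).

(0, 10) + (1, 4). λ = (4 - 10)/(1 - 0) ≡ 7/1 mod 13. 1⁻¹ ≡ 1 (mod 13), so λ ≡ 7.
  x = λ² - 0 - 1 = 49 - 1 ≡ 9; y = λ·(0 - 9) - 10 ≡ 5. → (9, 5)

(9, 5)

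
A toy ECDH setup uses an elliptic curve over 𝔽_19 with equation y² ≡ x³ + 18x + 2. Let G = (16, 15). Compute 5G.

Repeated addition: build up to 5G.
2G: tangent at (16, 15): λ = (3·16² + 18)/(2·15) ≡ 7/11. 11⁻¹ ≡ 7 (mod 19), so λ ≡ 7·7 ≡ 11.
  x = λ² - 16 - 16 = 121 - 32 ≡ 13; y = λ·(16 - 13) - 15 ≡ 18. → (13, 18)
3G: (13, 18) + (16, 15). λ = (15 - 18)/(16 - 13) ≡ 16/3 mod 19. 3⁻¹ ≡ 13 (mod 19), so λ ≡ 18.
  x = λ² - 13 - 16 = 324 - 29 ≡ 10; y = λ·(13 - 10) - 18 ≡ 17. → (10, 17)
4G: (10, 17) + (16, 15). λ = (15 - 17)/(16 - 10) ≡ 17/6 mod 19. 6⁻¹ ≡ 16 (mod 19) since 6·16 = 96 ≡ 1, so λ ≡ 6.
  x = λ² - 10 - 16 = 36 - 26 ≡ 10; y = λ·(10 - 10) - 17 ≡ 2. → (10, 2)
5G: (10, 2) + (16, 15). λ = (15 - 2)/(16 - 10) ≡ 13/6 mod 19. 6⁻¹ ≡ 16 (mod 19), so λ ≡ 18.
  x = λ² - 10 - 16 = 324 - 26 ≡ 13; y = λ·(10 - 13) - 2 ≡ 1. → (13, 1)

(13, 1)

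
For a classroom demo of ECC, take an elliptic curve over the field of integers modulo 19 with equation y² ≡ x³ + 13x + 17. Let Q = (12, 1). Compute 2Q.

(11, 3)

tangent at (12, 1): λ = (3·12² + 13)/(2·1) ≡ 8/2. 2⁻¹ ≡ 10 (mod 19), so λ ≡ 8·10 ≡ 4.
  x = λ² - 12 - 12 = 16 - 24 ≡ 11; y = λ·(12 - 11) - 1 ≡ 3. → (11, 3)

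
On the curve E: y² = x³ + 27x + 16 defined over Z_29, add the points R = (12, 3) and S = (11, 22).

(12, 3) + (11, 22). λ = (22 - 3)/(11 - 12) ≡ 19/28 mod 29. 28⁻¹ ≡ 28 (mod 29) since 28·28 = 784 ≡ 1, so λ ≡ 10.
  x = λ² - 12 - 11 = 100 - 23 ≡ 19; y = λ·(12 - 19) - 3 ≡ 14. → (19, 14)

(19, 14)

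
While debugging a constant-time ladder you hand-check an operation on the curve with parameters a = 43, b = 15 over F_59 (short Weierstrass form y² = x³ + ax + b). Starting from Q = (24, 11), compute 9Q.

(11, 7)

Double-and-add on 9 = (1001)₂. Start with Q = (24, 11) for the leading 1-bit.
double: tangent at (24, 11): λ = (3·24² + 43)/(2·11) ≡ 1/22. 22⁻¹ ≡ 51 (mod 59) since 22·51 = 1122 ≡ 1, so λ ≡ 1·51 ≡ 51.
  x = λ² - 24 - 24 = 2601 - 48 ≡ 16; y = λ·(24 - 16) - 11 ≡ 43. → (16, 43)
double: tangent at (16, 43): λ = (3·16² + 43)/(2·43) ≡ 44/27. 27⁻¹ ≡ 35 (mod 59), so λ ≡ 44·35 ≡ 6.
  x = λ² - 16 - 16 = 36 - 32 ≡ 4; y = λ·(16 - 4) - 43 ≡ 29. → (4, 29)
double: tangent at (4, 29): λ = (3·4² + 43)/(2·29) ≡ 32/58. 58⁻¹ ≡ 58 (mod 59), so λ ≡ 32·58 ≡ 27.
  x = λ² - 4 - 4 = 729 - 8 ≡ 13; y = λ·(4 - 13) - 29 ≡ 23. → (13, 23)
add Q: (13, 23) + (24, 11). λ = (11 - 23)/(24 - 13) ≡ 47/11 mod 59. 11⁻¹ ≡ 43 (mod 59), so λ ≡ 15.
  x = λ² - 13 - 24 = 225 - 37 ≡ 11; y = λ·(13 - 11) - 23 ≡ 7. → (11, 7)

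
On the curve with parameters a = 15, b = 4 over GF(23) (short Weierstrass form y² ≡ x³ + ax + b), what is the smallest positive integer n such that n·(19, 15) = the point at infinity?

7

2P: tangent at (19, 15): λ = (3·19² + 15)/(2·15) ≡ 17/7. 7⁻¹ ≡ 10 (mod 23) since 7·10 = 70 ≡ 1, so λ ≡ 17·10 ≡ 9.
  x = λ² - 19 - 19 = 81 - 38 ≡ 20; y = λ·(19 - 20) - 15 ≡ 22. → (20, 22)
3P: (20, 22) + (19, 15). λ = (15 - 22)/(19 - 20) ≡ 16/22 mod 23. 22⁻¹ ≡ 22 (mod 23), so λ ≡ 7.
  x = λ² - 20 - 19 = 49 - 39 ≡ 10; y = λ·(20 - 10) - 22 ≡ 2. → (10, 2)
4P: (10, 2) + (19, 15). λ = (15 - 2)/(19 - 10) ≡ 13/9 mod 23. 9⁻¹ ≡ 18 (mod 23), so λ ≡ 4.
  x = λ² - 10 - 19 = 16 - 29 ≡ 10; y = λ·(10 - 10) - 2 ≡ 21. → (10, 21)
5P: (10, 21) + (19, 15). λ = (15 - 21)/(19 - 10) ≡ 17/9 mod 23. 9⁻¹ ≡ 18 (mod 23), so λ ≡ 7.
  x = λ² - 10 - 19 = 49 - 29 ≡ 20; y = λ·(10 - 20) - 21 ≡ 1. → (20, 1)
6P: (20, 1) + (19, 15). λ = (15 - 1)/(19 - 20) ≡ 14/22 mod 23. 22⁻¹ ≡ 22 (mod 23) since 22·22 = 484 ≡ 1, so λ ≡ 9.
  x = λ² - 20 - 19 = 81 - 39 ≡ 19; y = λ·(20 - 19) - 1 ≡ 8. → (19, 8)
7P: (19, 8) + (19, 15): same x and y₁ ≡ -y₂, so the sum is the point at infinity.
7P = the point at infinity, so the order is 7.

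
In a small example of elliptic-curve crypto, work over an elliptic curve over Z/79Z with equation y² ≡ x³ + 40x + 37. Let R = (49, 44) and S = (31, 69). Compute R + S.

(49, 44) + (31, 69). λ = (69 - 44)/(31 - 49) ≡ 25/61 mod 79. 61⁻¹ ≡ 57 (mod 79), so λ ≡ 3.
  x = λ² - 49 - 31 = 9 - 80 ≡ 8; y = λ·(49 - 8) - 44 ≡ 0. → (8, 0)

(8, 0)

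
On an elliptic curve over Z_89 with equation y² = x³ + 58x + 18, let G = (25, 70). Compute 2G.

(48, 39)

tangent at (25, 70): λ = (3·25² + 58)/(2·70) ≡ 64/51. 51⁻¹ ≡ 7 (mod 89), so λ ≡ 64·7 ≡ 3.
  x = λ² - 25 - 25 = 9 - 50 ≡ 48; y = λ·(25 - 48) - 70 ≡ 39. → (48, 39)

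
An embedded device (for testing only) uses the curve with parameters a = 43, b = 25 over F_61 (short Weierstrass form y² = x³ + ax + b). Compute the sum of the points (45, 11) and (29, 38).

(2, 27)

(45, 11) + (29, 38). λ = (38 - 11)/(29 - 45) ≡ 27/45 mod 61. 45⁻¹ ≡ 19 (mod 61), so λ ≡ 25.
  x = λ² - 45 - 29 = 625 - 74 ≡ 2; y = λ·(45 - 2) - 11 ≡ 27. → (2, 27)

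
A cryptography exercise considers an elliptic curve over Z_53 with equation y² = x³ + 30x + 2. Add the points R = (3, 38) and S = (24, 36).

(20, 4)

(3, 38) + (24, 36). λ = (36 - 38)/(24 - 3) ≡ 51/21 mod 53. 21⁻¹ ≡ 48 (mod 53) since 21·48 = 1008 ≡ 1, so λ ≡ 10.
  x = λ² - 3 - 24 = 100 - 27 ≡ 20; y = λ·(3 - 20) - 38 ≡ 4. → (20, 4)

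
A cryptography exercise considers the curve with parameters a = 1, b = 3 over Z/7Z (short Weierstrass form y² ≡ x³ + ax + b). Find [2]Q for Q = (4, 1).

tangent at (4, 1): λ = (3·4² + 1)/(2·1) ≡ 0/2. 2⁻¹ ≡ 4 (mod 7) since 2·4 = 8 ≡ 1, so λ ≡ 0·4 ≡ 0.
  x = λ² - 4 - 4 = 0 - 8 ≡ 6; y = λ·(4 - 6) - 1 ≡ 6. → (6, 6)

(6, 6)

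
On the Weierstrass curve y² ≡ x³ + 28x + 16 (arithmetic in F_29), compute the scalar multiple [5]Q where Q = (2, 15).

(22, 17)

Double-and-add on 5 = (101)₂. Start with Q = (2, 15) for the leading 1-bit.
double: tangent at (2, 15): λ = (3·2² + 28)/(2·15) ≡ 11/1. 1⁻¹ ≡ 1 (mod 29), so λ ≡ 11·1 ≡ 11.
  x = λ² - 2 - 2 = 121 - 4 ≡ 1; y = λ·(2 - 1) - 15 ≡ 25. → (1, 25)
double: tangent at (1, 25): λ = (3·1² + 28)/(2·25) ≡ 2/21. 21⁻¹ ≡ 18 (mod 29), so λ ≡ 2·18 ≡ 7.
  x = λ² - 1 - 1 = 49 - 2 ≡ 18; y = λ·(1 - 18) - 25 ≡ 1. → (18, 1)
add Q: (18, 1) + (2, 15). λ = (15 - 1)/(2 - 18) ≡ 14/13 mod 29. 13⁻¹ ≡ 9 (mod 29) since 13·9 = 117 ≡ 1, so λ ≡ 10.
  x = λ² - 18 - 2 = 100 - 20 ≡ 22; y = λ·(18 - 22) - 1 ≡ 17. → (22, 17)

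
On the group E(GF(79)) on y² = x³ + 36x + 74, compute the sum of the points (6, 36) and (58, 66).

(65, 12)

(6, 36) + (58, 66). λ = (66 - 36)/(58 - 6) ≡ 30/52 mod 79. 52⁻¹ ≡ 38 (mod 79) since 52·38 = 1976 ≡ 1, so λ ≡ 34.
  x = λ² - 6 - 58 = 1156 - 64 ≡ 65; y = λ·(6 - 65) - 36 ≡ 12. → (65, 12)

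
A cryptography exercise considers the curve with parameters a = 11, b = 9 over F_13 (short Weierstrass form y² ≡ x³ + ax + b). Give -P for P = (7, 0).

-(7, 0) = (7, -0 mod 13) = (7, 0).

(7, 0)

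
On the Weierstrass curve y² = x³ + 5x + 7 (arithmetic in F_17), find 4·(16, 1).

(11, 4)

Write Q = (16, 1).
Double-and-add on 4 = (100)₂. Start with Q = (16, 1) for the leading 1-bit.
double: tangent at (16, 1): λ = (3·16² + 5)/(2·1) ≡ 8/2. 2⁻¹ ≡ 9 (mod 17) since 2·9 = 18 ≡ 1, so λ ≡ 8·9 ≡ 4.
  x = λ² - 16 - 16 = 16 - 32 ≡ 1; y = λ·(16 - 1) - 1 ≡ 8. → (1, 8)
double: tangent at (1, 8): λ = (3·1² + 5)/(2·8) ≡ 8/16. 16⁻¹ ≡ 16 (mod 17), so λ ≡ 8·16 ≡ 9.
  x = λ² - 1 - 1 = 81 - 2 ≡ 11; y = λ·(1 - 11) - 8 ≡ 4. → (11, 4)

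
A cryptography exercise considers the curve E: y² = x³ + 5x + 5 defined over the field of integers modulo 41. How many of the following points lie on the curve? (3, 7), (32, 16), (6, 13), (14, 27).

2

(3, 7): 7² ≡ 8, rhs ≡ 6 → off.
(32, 16): 16² ≡ 10, rhs ≡ 10 → on.
(6, 13): 13² ≡ 5, rhs ≡ 5 → on.
(14, 27): 27² ≡ 32, rhs ≡ 31 → off.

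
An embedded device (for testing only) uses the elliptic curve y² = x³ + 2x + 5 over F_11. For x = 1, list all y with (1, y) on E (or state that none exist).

x³ + 2x + 5 = 8 ≡ 8 (mod 11).
8 is a non-residue mod 11; no y exists.

none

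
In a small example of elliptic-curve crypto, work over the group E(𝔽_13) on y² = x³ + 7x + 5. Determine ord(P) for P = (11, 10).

10

2P: tangent at (11, 10): λ = (3·11² + 7)/(2·10) ≡ 6/7. 7⁻¹ ≡ 2 (mod 13), so λ ≡ 6·2 ≡ 12.
  x = λ² - 11 - 11 = 144 - 22 ≡ 5; y = λ·(11 - 5) - 10 ≡ 10. → (5, 10)
3P: (5, 10) + (11, 10). λ = (10 - 10)/(11 - 5) ≡ 0/6 mod 13. 6⁻¹ ≡ 11 (mod 13), so λ ≡ 0.
  x = λ² - 5 - 11 = 0 - 16 ≡ 10; y = λ·(5 - 10) - 10 ≡ 3. → (10, 3)
4P: (10, 3) + (11, 10). λ = (10 - 3)/(11 - 10) ≡ 7/1 mod 13. 1⁻¹ ≡ 1 (mod 13) since 1·1 = 1 ≡ 1, so λ ≡ 7.
  x = λ² - 10 - 11 = 49 - 21 ≡ 2; y = λ·(10 - 2) - 3 ≡ 1. → (2, 1)
5P: (2, 1) + (11, 10). λ = (10 - 1)/(11 - 2) ≡ 9/9 mod 13. 9⁻¹ ≡ 3 (mod 13), so λ ≡ 1.
  x = λ² - 2 - 11 = 1 - 13 ≡ 1; y = λ·(2 - 1) - 1 ≡ 0. → (1, 0)
6P: (1, 0) + (11, 10). λ = (10 - 0)/(11 - 1) ≡ 10/10 mod 13. 10⁻¹ ≡ 4 (mod 13) since 10·4 = 40 ≡ 1, so λ ≡ 1.
  x = λ² - 1 - 11 = 1 - 12 ≡ 2; y = λ·(1 - 2) - 0 ≡ 12. → (2, 12)
7P: (2, 12) + (11, 10). λ = (10 - 12)/(11 - 2) ≡ 11/9 mod 13. 9⁻¹ ≡ 3 (mod 13) since 9·3 = 27 ≡ 1, so λ ≡ 7.
  x = λ² - 2 - 11 = 49 - 13 ≡ 10; y = λ·(2 - 10) - 12 ≡ 10. → (10, 10)
8P: (10, 10) + (11, 10). λ = (10 - 10)/(11 - 10) ≡ 0/1 mod 13. 1⁻¹ ≡ 1 (mod 13), so λ ≡ 0.
  x = λ² - 10 - 11 = 0 - 21 ≡ 5; y = λ·(10 - 5) - 10 ≡ 3. → (5, 3)
9P: (5, 3) + (11, 10). λ = (10 - 3)/(11 - 5) ≡ 7/6 mod 13. 6⁻¹ ≡ 11 (mod 13), so λ ≡ 12.
  x = λ² - 5 - 11 = 144 - 16 ≡ 11; y = λ·(5 - 11) - 3 ≡ 3. → (11, 3)
10P: (11, 3) + (11, 10): same x and y₁ ≡ -y₂, so the sum is ∞.
10P = ∞, so the order is 10.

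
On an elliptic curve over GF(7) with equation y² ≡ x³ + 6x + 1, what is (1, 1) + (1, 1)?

(6, 1)

tangent at (1, 1): λ = (3·1² + 6)/(2·1) ≡ 2/2. 2⁻¹ ≡ 4 (mod 7) since 2·4 = 8 ≡ 1, so λ ≡ 2·4 ≡ 1.
  x = λ² - 1 - 1 = 1 - 2 ≡ 6; y = λ·(1 - 6) - 1 ≡ 1. → (6, 1)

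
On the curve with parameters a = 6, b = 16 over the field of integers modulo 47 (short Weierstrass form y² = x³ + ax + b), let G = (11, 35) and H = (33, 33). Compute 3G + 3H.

(27, 11)

First 3G:
Repeated addition: build up to 3G.
2G: tangent at (11, 35): λ = (3·11² + 6)/(2·35) ≡ 40/23. 23⁻¹ ≡ 45 (mod 47), so λ ≡ 40·45 ≡ 14.
  x = λ² - 11 - 11 = 196 - 22 ≡ 33; y = λ·(11 - 33) - 35 ≡ 33. → (33, 33)
3G: (33, 33) + (11, 35). λ = (35 - 33)/(11 - 33) ≡ 2/25 mod 47. 25⁻¹ ≡ 32 (mod 47) since 25·32 = 800 ≡ 1, so λ ≡ 17.
  x = λ² - 33 - 11 = 289 - 44 ≡ 10; y = λ·(33 - 10) - 33 ≡ 29. → (10, 29)
3G = (10, 29).
Next 3H:
Repeated addition: build up to 3H.
2H: tangent at (33, 33): λ = (3·33² + 6)/(2·33) ≡ 30/19. 19⁻¹ ≡ 5 (mod 47), so λ ≡ 30·5 ≡ 9.
  x = λ² - 33 - 33 = 81 - 66 ≡ 15; y = λ·(33 - 15) - 33 ≡ 35. → (15, 35)
3H: (15, 35) + (33, 33). λ = (33 - 35)/(33 - 15) ≡ 45/18 mod 47. 18⁻¹ ≡ 34 (mod 47), so λ ≡ 26.
  x = λ² - 15 - 33 = 676 - 48 ≡ 17; y = λ·(15 - 17) - 35 ≡ 7. → (17, 7)
3H = (17, 7).
Finally 3G + 3H:
(10, 29) + (17, 7). λ = (7 - 29)/(17 - 10) ≡ 25/7 mod 47. 7⁻¹ ≡ 27 (mod 47), so λ ≡ 17.
  x = λ² - 10 - 17 = 289 - 27 ≡ 27; y = λ·(10 - 27) - 29 ≡ 11. → (27, 11)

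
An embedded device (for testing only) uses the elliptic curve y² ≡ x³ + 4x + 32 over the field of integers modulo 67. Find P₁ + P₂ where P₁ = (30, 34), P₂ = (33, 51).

(51, 48)

(30, 34) + (33, 51). λ = (51 - 34)/(33 - 30) ≡ 17/3 mod 67. 3⁻¹ ≡ 45 (mod 67), so λ ≡ 28.
  x = λ² - 30 - 33 = 784 - 63 ≡ 51; y = λ·(30 - 51) - 34 ≡ 48. → (51, 48)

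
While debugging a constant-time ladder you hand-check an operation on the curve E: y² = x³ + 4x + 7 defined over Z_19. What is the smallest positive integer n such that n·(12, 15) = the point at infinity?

2P: tangent at (12, 15): λ = (3·12² + 4)/(2·15) ≡ 18/11. 11⁻¹ ≡ 7 (mod 19), so λ ≡ 18·7 ≡ 12.
  x = λ² - 12 - 12 = 144 - 24 ≡ 6; y = λ·(12 - 6) - 15 ≡ 0. → (6, 0)
3P: (6, 0) + (12, 15). λ = (15 - 0)/(12 - 6) ≡ 15/6 mod 19. 6⁻¹ ≡ 16 (mod 19), so λ ≡ 12.
  x = λ² - 6 - 12 = 144 - 18 ≡ 12; y = λ·(6 - 12) - 0 ≡ 4. → (12, 4)
4P: (12, 4) + (12, 15): same x and y₁ ≡ -y₂, so the sum is the point at infinity.
4P = the point at infinity, so the order is 4.

4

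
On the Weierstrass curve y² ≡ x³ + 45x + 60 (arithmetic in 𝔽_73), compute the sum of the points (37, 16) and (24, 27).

(37, 16) + (24, 27). λ = (27 - 16)/(24 - 37) ≡ 11/60 mod 73. 60⁻¹ ≡ 28 (mod 73), so λ ≡ 16.
  x = λ² - 37 - 24 = 256 - 61 ≡ 49; y = λ·(37 - 49) - 16 ≡ 11. → (49, 11)

(49, 11)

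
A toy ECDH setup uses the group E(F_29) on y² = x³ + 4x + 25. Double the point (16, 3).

(6, 27)

tangent at (16, 3): λ = (3·16² + 4)/(2·3) ≡ 18/6. 6⁻¹ ≡ 5 (mod 29), so λ ≡ 18·5 ≡ 3.
  x = λ² - 16 - 16 = 9 - 32 ≡ 6; y = λ·(16 - 6) - 3 ≡ 27. → (6, 27)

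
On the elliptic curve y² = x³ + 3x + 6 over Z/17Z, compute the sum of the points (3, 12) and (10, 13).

(3, 12) + (10, 13). λ = (13 - 12)/(10 - 3) ≡ 1/7 mod 17. 7⁻¹ ≡ 5 (mod 17), so λ ≡ 5.
  x = λ² - 3 - 10 = 25 - 13 ≡ 12; y = λ·(3 - 12) - 12 ≡ 11. → (12, 11)

(12, 11)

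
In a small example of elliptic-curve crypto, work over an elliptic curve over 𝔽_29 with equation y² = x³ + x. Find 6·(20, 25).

Write Q = (20, 25).
Double-and-add on 6 = (110)₂. Start with Q = (20, 25) for the leading 1-bit.
double: tangent at (20, 25): λ = (3·20² + 1)/(2·25) ≡ 12/21. 21⁻¹ ≡ 18 (mod 29), so λ ≡ 12·18 ≡ 13.
  x = λ² - 20 - 20 = 169 - 40 ≡ 13; y = λ·(20 - 13) - 25 ≡ 8. → (13, 8)
add Q: (13, 8) + (20, 25). λ = (25 - 8)/(20 - 13) ≡ 17/7 mod 29. 7⁻¹ ≡ 25 (mod 29), so λ ≡ 19.
  x = λ² - 13 - 20 = 361 - 33 ≡ 9; y = λ·(13 - 9) - 8 ≡ 10. → (9, 10)
double: tangent at (9, 10): λ = (3·9² + 1)/(2·10) ≡ 12/20. 20⁻¹ ≡ 16 (mod 29) since 20·16 = 320 ≡ 1, so λ ≡ 12·16 ≡ 18.
  x = λ² - 9 - 9 = 324 - 18 ≡ 16; y = λ·(9 - 16) - 10 ≡ 9. → (16, 9)

(16, 9)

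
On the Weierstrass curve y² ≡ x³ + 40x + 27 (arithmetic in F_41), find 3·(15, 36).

(39, 29)

Write Q = (15, 36).
Repeated addition: build up to 3Q.
2Q: tangent at (15, 36): λ = (3·15² + 40)/(2·36) ≡ 18/31. 31⁻¹ ≡ 4 (mod 41), so λ ≡ 18·4 ≡ 31.
  x = λ² - 15 - 15 = 961 - 30 ≡ 29; y = λ·(15 - 29) - 36 ≡ 22. → (29, 22)
3Q: (29, 22) + (15, 36). λ = (36 - 22)/(15 - 29) ≡ 14/27 mod 41. 27⁻¹ ≡ 38 (mod 41), so λ ≡ 40.
  x = λ² - 29 - 15 = 1600 - 44 ≡ 39; y = λ·(29 - 39) - 22 ≡ 29. → (39, 29)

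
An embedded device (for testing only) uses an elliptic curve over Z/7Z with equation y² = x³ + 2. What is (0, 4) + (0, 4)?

(0, 3)

tangent at (0, 4): λ = (3·0² + 0)/(2·4) ≡ 0/1. 1⁻¹ ≡ 1 (mod 7) since 1·1 = 1 ≡ 1, so λ ≡ 0·1 ≡ 0.
  x = λ² - 0 - 0 = 0 - 0 ≡ 0; y = λ·(0 - 0) - 4 ≡ 3. → (0, 3)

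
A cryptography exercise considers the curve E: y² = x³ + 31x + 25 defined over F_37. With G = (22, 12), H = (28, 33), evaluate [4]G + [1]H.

(19, 6)

First 4G:
Double-and-add on 4 = (100)₂. Start with G = (22, 12) for the leading 1-bit.
double: tangent at (22, 12): λ = (3·22² + 31)/(2·12) ≡ 3/24. 24⁻¹ ≡ 17 (mod 37) since 24·17 = 408 ≡ 1, so λ ≡ 3·17 ≡ 14.
  x = λ² - 22 - 22 = 196 - 44 ≡ 4; y = λ·(22 - 4) - 12 ≡ 18. → (4, 18)
double: tangent at (4, 18): λ = (3·4² + 31)/(2·18) ≡ 5/36. 36⁻¹ ≡ 36 (mod 37), so λ ≡ 5·36 ≡ 32.
  x = λ² - 4 - 4 = 1024 - 8 ≡ 17; y = λ·(4 - 17) - 18 ≡ 10. → (17, 10)
4G = (17, 10).
Finally 4G + H:
(17, 10) + (28, 33). λ = (33 - 10)/(28 - 17) ≡ 23/11 mod 37. 11⁻¹ ≡ 27 (mod 37), so λ ≡ 29.
  x = λ² - 17 - 28 = 841 - 45 ≡ 19; y = λ·(17 - 19) - 10 ≡ 6. → (19, 6)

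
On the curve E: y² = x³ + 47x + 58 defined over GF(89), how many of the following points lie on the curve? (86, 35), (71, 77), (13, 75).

3

(86, 35): 35² ≡ 68, rhs ≡ 68 → on.
(71, 77): 77² ≡ 55, rhs ≡ 55 → on.
(13, 75): 75² ≡ 18, rhs ≡ 18 → on.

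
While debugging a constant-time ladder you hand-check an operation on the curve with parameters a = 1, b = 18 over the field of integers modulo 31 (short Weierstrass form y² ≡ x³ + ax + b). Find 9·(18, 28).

(0, 24)

Write P = (18, 28).
Repeated addition: build up to 9P.
2P: tangent at (18, 28): λ = (3·18² + 1)/(2·28) ≡ 12/25. 25⁻¹ ≡ 5 (mod 31), so λ ≡ 12·5 ≡ 29.
  x = λ² - 18 - 18 = 841 - 36 ≡ 30; y = λ·(18 - 30) - 28 ≡ 27. → (30, 27)
3P: (30, 27) + (18, 28). λ = (28 - 27)/(18 - 30) ≡ 1/19 mod 31. 19⁻¹ ≡ 18 (mod 31), so λ ≡ 18.
  x = λ² - 30 - 18 = 324 - 48 ≡ 28; y = λ·(30 - 28) - 27 ≡ 9. → (28, 9)
4P: (28, 9) + (18, 28). λ = (28 - 9)/(18 - 28) ≡ 19/21 mod 31. 21⁻¹ ≡ 3 (mod 31), so λ ≡ 26.
  x = λ² - 28 - 18 = 676 - 46 ≡ 10; y = λ·(28 - 10) - 9 ≡ 25. → (10, 25)
5P: (10, 25) + (18, 28). λ = (28 - 25)/(18 - 10) ≡ 3/8 mod 31. 8⁻¹ ≡ 4 (mod 31), so λ ≡ 12.
  x = λ² - 10 - 18 = 144 - 28 ≡ 23; y = λ·(10 - 23) - 25 ≡ 5. → (23, 5)
6P: (23, 5) + (18, 28). λ = (28 - 5)/(18 - 23) ≡ 23/26 mod 31. 26⁻¹ ≡ 6 (mod 31) since 26·6 = 156 ≡ 1, so λ ≡ 14.
  x = λ² - 23 - 18 = 196 - 41 ≡ 0; y = λ·(23 - 0) - 5 ≡ 7. → (0, 7)
7P: (0, 7) + (18, 28). λ = (28 - 7)/(18 - 0) ≡ 21/18 mod 31. 18⁻¹ ≡ 19 (mod 31) since 18·19 = 342 ≡ 1, so λ ≡ 27.
  x = λ² - 0 - 18 = 729 - 18 ≡ 29; y = λ·(0 - 29) - 7 ≡ 16. → (29, 16)
8P: (29, 16) + (18, 28). λ = (28 - 16)/(18 - 29) ≡ 12/20 mod 31. 20⁻¹ ≡ 14 (mod 31), so λ ≡ 13.
  x = λ² - 29 - 18 = 169 - 47 ≡ 29; y = λ·(29 - 29) - 16 ≡ 15. → (29, 15)
9P: (29, 15) + (18, 28). λ = (28 - 15)/(18 - 29) ≡ 13/20 mod 31. 20⁻¹ ≡ 14 (mod 31) since 20·14 = 280 ≡ 1, so λ ≡ 27.
  x = λ² - 29 - 18 = 729 - 47 ≡ 0; y = λ·(29 - 0) - 15 ≡ 24. → (0, 24)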